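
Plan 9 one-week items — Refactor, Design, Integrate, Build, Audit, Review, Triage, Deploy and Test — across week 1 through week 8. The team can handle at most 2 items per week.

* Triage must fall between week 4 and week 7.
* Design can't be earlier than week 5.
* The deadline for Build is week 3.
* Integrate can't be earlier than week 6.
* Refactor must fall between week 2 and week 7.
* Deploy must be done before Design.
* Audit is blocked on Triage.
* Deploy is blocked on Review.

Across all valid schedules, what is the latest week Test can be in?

Test at week 8 is achievable: Review=week 1; Deploy=week 2; Design=week 5; Test=week 8; Build=week 1; Triage=week 4; Audit=week 5; Refactor=week 2; Integrate=week 6.

week 8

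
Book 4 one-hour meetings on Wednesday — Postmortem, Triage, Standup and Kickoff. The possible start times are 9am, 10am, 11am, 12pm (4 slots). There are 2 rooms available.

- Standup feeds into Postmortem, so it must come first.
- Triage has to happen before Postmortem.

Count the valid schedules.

50

Splitting on Postmortem: it can be 10am (3), 11am (14), 12pm (33). Listing each branch's schedules as (Triage, Standup, Kickoff):
Postmortem=10am: (9am,9am,10am) (9am,9am,11am) (9am,9am,12pm) — 3.
Postmortem=11am: (9am,9am,10am) (9am,9am,11am) (9am,9am,12pm) (9am,10am,9am) (9am,10am,10am) (9am,10am,11am) (9am,10am,12pm) (10am,9am,9am) (10am,9am,10am) (10am,9am,11am) (10am,9am,12pm) (10am,10am,9am) (10am,10am,11am) (10am,10am,12pm) — 14.
Postmortem=12pm: (9am,9am,10am) (9am,9am,11am) (9am,9am,12pm) (9am,10am,9am) (9am,10am,10am) (9am,10am,11am) (9am,10am,12pm) (9am,11am,9am) (9am,11am,10am) (9am,11am,11am) (9am,11am,12pm) (10am,9am,9am) (10am,9am,10am) (10am,9am,11am) (10am,9am,12pm) (10am,10am,9am) (10am,10am,11am) (10am,10am,12pm) (10am,11am,9am) (10am,11am,10am) (10am,11am,11am) (10am,11am,12pm) (11am,9am,9am) (11am,9am,10am) (11am,9am,11am) (11am,9am,12pm) (11am,10am,9am) (11am,10am,10am) (11am,10am,11am) (11am,10am,12pm) (11am,11am,9am) (11am,11am,10am) (11am,11am,12pm) — 33.
Summing: 3 + 14 + 33 = 50.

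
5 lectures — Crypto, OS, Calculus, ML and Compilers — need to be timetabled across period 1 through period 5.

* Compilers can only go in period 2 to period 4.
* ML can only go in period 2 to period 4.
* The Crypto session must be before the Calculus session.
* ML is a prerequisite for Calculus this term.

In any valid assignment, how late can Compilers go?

period 4

Compilers is available from period 2; Compilers's own window allows nothing later than period 4.
Compilers at period 4 is achievable: Calculus -> period 3, Crypto -> period 1, OS -> period 1, ML -> period 2, Compilers -> period 4.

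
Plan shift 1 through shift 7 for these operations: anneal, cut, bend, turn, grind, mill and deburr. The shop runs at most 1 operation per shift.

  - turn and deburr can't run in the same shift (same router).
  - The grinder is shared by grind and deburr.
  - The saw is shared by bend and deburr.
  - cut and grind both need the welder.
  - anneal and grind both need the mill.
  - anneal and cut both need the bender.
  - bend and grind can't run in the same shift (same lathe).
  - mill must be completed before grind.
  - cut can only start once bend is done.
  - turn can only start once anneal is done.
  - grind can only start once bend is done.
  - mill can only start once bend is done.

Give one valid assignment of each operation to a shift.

cut -> shift 5; anneal -> shift 4; mill -> shift 2; deburr -> shift 7; turn -> shift 6; grind -> shift 3; bend -> shift 1

Checking: bend(shift 1) before mill(shift 2); bend(shift 1) before grind(shift 3); mill(shift 2) before grind(shift 3); anneal(shift 4) before turn(shift 6); bend(shift 1) before cut(shift 5); bend(shift 1) != deburr(shift 7); bend(shift 1) != grind(shift 3); anneal(shift 4) != cut(shift 5); grind(shift 3) != deburr(shift 7); anneal(shift 4) != grind(shift 3); turn(shift 6) != deburr(shift 7); cut(shift 5) != grind(shift 3); max 1 per shift (cap 1).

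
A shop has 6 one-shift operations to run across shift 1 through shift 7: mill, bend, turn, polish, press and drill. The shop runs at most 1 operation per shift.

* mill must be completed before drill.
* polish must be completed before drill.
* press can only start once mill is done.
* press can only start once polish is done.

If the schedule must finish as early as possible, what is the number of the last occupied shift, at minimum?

The precedence chain requires at least 2 distinct shifts.
With at most 1 per shift and 6 operations, at least 6 shifts are needed.
6 works (last occupied shift: shift 6): for example press in shift 3; drill in shift 4; bend in shift 5; turn in shift 6; mill in shift 1; polish in shift 2.

shift 6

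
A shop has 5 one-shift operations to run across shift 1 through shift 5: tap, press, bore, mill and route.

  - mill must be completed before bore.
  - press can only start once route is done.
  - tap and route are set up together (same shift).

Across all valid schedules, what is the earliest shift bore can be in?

shift 2

Precedence pushes bore to at least shift 2.
bore at shift 2 is achievable: press in shift 2, tap in shift 1, mill in shift 1, route in shift 1, bore in shift 2.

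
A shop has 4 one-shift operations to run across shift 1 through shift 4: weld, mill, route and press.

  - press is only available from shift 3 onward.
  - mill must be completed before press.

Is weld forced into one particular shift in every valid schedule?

weld can be shift 1 (e.g. weld -> shift 1, mill -> shift 1, route -> shift 1, press -> shift 3) or shift 2 (e.g. route=shift 1; mill=shift 1; weld=shift 2; press=shift 3).

No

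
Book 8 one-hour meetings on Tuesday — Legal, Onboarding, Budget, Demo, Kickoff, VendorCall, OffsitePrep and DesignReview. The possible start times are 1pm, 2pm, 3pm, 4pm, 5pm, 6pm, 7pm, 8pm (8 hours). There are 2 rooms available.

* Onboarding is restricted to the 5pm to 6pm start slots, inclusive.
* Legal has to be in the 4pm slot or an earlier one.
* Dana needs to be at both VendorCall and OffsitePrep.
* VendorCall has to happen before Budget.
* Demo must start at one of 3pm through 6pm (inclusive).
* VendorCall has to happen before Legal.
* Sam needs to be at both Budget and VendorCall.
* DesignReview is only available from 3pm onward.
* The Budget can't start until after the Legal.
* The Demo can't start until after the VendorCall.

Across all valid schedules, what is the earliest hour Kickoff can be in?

Kickoff at 1pm is achievable: Demo=3pm; Legal=2pm; OffsitePrep=2pm; Kickoff=1pm; VendorCall=1pm; DesignReview=3pm; Budget=4pm; Onboarding=5pm.

1pm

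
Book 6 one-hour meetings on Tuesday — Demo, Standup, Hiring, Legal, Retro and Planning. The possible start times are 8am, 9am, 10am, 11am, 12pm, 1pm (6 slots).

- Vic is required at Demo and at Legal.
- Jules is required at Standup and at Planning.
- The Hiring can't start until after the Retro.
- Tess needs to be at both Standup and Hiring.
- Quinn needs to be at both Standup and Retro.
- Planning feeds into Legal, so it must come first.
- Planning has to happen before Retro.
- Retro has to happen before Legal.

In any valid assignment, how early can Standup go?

8am

Standup at 8am is achievable: Legal=11am; Planning=9am; Demo=8am; Hiring=11am; Retro=10am; Standup=8am.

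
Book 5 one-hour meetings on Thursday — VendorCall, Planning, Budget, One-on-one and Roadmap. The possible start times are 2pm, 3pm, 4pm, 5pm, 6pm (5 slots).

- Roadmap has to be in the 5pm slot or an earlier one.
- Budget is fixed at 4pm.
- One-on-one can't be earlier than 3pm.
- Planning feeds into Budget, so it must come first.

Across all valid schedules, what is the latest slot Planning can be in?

3pm

Downstream work caps Planning at 3pm.
Planning at 3pm is achievable: Budget in 4pm, Planning in 3pm, VendorCall in 2pm, Roadmap in 2pm, One-on-one in 3pm.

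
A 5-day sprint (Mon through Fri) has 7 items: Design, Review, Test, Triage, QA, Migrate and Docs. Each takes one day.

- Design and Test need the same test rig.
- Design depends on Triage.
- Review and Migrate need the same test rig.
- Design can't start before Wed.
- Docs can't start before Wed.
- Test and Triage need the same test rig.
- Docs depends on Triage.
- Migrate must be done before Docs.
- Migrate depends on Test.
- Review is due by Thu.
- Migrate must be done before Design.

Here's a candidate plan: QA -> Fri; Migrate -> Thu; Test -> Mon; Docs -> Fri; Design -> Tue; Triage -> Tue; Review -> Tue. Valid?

Migrate depends on Test — holds.
Design can't start before Wed — violated.
Design depends on Triage — violated.
Test and Triage need the same test rig — holds.
Review is due by Thu — holds.
Migrate must be done before Design — violated.
Docs depends on Triage — holds.
Review and Migrate need the same test rig — holds.
Migrate must be done before Docs — holds.
Design and Test need the same test rig — holds.
Docs can't start before Wed — holds.

Invalid. Design can't start before Wed.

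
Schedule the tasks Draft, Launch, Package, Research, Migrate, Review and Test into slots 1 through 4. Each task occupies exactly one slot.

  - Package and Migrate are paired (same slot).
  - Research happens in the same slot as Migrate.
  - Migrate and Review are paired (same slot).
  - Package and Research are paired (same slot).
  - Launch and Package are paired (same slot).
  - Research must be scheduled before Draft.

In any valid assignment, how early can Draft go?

2

Precedence pushes Draft to at least 2.
Draft at 2 is achievable: Launch=1, Migrate=1, Review=1, Package=1, Test=1, Research=1, Draft=2.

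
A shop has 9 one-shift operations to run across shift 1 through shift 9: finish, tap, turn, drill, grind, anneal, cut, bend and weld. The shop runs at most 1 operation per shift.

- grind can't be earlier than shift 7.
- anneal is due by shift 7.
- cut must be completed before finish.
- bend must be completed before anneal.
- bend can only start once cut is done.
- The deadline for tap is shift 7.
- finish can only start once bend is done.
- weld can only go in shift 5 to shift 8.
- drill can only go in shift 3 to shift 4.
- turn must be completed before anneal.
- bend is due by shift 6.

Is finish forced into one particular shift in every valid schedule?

No

finish can be shift 3 (e.g. drill -> shift 4; anneal -> shift 6; finish -> shift 3; bend -> shift 2; weld -> shift 8; tap -> shift 7; turn -> shift 5; grind -> shift 9; cut -> shift 1) or shift 4 (e.g. cut -> shift 1, turn -> shift 5, bend -> shift 2, tap -> shift 7, grind -> shift 9, anneal -> shift 6, weld -> shift 8, drill -> shift 3, finish -> shift 4).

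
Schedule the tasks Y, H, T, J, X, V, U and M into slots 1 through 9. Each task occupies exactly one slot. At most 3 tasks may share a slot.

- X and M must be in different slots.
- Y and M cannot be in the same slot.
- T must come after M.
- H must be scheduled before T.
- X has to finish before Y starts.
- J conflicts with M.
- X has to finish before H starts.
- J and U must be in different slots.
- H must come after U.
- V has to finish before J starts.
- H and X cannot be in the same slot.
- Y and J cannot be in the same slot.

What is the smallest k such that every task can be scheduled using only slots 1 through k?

The precedence chain requires at least 3 distinct slots.
With at most 3 per slot and 8 tasks, at least 3 slots are needed.
Could 3 slots be enough, i.e. nothing placed later than 3? No: J must come after V (at 1 or later) → {2, 3}; T must come after H (at 1 or later) → {2, 3}; H must come before T (at 3 or earlier) → {1, 2}; H must come after U (at 1 or later) → {2}; Y must come after X (at 1 or later) → {2, 3}; X must come before Y (at 3 or earlier) → {1, 2}; X must come before H (at 2 or earlier) → {1}; M must come before T (at 3 or earlier) → {1, 2}; M can't share with X (1) → {2}; J can't share with M (2) → {3}; Y can't share with M (2) → {3}; J can't share with Y (3) → nothing is left.
So 3 slots is not enough.
4 works (last occupied slot: 4): for example M=2, J=4, V=1, U=1, T=3, Y=3, X=1, H=2.

4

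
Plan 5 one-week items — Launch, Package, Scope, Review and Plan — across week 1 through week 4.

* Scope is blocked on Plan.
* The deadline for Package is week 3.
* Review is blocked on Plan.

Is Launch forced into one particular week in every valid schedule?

Launch can be week 1 (e.g. Launch -> week 1; Scope -> week 2; Plan -> week 1; Package -> week 1; Review -> week 2) or week 2 (e.g. Plan -> week 1; Scope -> week 2; Review -> week 2; Launch -> week 2; Package -> week 1).

No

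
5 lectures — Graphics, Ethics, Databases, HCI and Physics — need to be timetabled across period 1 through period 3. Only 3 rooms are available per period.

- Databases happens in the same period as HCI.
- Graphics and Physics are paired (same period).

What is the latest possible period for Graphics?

Graphics at period 3 is achievable: Databases -> period 1; Graphics -> period 3; HCI -> period 1; Ethics -> period 1; Physics -> period 3.

period 3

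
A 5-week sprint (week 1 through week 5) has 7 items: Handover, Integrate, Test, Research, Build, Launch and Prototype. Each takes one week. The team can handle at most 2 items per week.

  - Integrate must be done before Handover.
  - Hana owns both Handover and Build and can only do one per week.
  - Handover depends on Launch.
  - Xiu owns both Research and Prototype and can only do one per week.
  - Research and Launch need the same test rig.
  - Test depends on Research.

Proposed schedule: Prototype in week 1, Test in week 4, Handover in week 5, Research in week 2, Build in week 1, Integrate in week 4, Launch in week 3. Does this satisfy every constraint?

Hana owns both Handover and Build and can only do one per week — holds.
Handover depends on Launch — holds.
The team can handle at most 2 items per week — holds.
Test depends on Research — holds.
Research and Launch need the same test rig — holds.
Xiu owns both Research and Prototype and can only do one per week — holds.
Integrate must be done before Handover — holds.

Valid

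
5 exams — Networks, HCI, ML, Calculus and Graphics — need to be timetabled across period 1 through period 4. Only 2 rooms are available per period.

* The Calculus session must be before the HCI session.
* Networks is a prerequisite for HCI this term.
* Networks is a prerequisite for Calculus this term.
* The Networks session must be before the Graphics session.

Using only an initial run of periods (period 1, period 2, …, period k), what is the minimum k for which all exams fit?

3

The precedence chain requires at least 3 distinct periods.
With at most 2 per period and 5 exams, at least 3 periods are needed.
3 works (last occupied period: period 3): for example Calculus -> period 2, Graphics -> period 2, ML -> period 1, Networks -> period 1, HCI -> period 3.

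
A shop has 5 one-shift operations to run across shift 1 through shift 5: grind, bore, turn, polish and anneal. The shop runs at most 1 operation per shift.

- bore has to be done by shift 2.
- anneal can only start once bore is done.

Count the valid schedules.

Splitting on grind: it can be shift 1 (6), shift 2 (6), shift 3 (10), shift 4 (10), shift 5 (10). Listing each branch's schedules as (bore, turn, polish, anneal) by shift number:
grind=shift 1: (2,3,4,5) (2,3,5,4) (2,4,3,5) (2,4,5,3) (2,5,3,4) (2,5,4,3) — 6.
grind=shift 2: (1,3,4,5) (1,3,5,4) (1,4,3,5) (1,4,5,3) (1,5,3,4) (1,5,4,3) — 6.
grind=shift 3: (1,2,4,5) (1,2,5,4) (1,4,2,5) (1,4,5,2) (1,5,2,4) (1,5,4,2) (2,1,4,5) (2,1,5,4) (2,4,1,5) (2,5,1,4) — 10.
grind=shift 4: (1,2,3,5) (1,2,5,3) (1,3,2,5) (1,3,5,2) (1,5,2,3) (1,5,3,2) (2,1,3,5) (2,1,5,3) (2,3,1,5) (2,5,1,3) — 10.
grind=shift 5: (1,2,3,4) (1,2,4,3) (1,3,2,4) (1,3,4,2) (1,4,2,3) (1,4,3,2) (2,1,3,4) (2,1,4,3) (2,3,1,4) (2,4,1,3) — 10.
Summing: 6 + 6 + 10 + 10 + 10 = 42.

42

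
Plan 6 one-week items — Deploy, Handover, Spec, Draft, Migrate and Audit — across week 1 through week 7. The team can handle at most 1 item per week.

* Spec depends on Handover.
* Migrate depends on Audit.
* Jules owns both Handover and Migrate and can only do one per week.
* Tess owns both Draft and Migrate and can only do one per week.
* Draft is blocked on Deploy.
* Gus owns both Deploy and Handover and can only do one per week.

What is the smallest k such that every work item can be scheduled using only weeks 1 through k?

6 weeks

The precedence chain requires at least 2 distinct weeks.
With at most 1 per week and 6 work items, at least 6 weeks are needed.
6 works (last occupied week: week 6): for example Migrate=week 6, Deploy=week 1, Draft=week 4, Audit=week 5, Spec=week 3, Handover=week 2.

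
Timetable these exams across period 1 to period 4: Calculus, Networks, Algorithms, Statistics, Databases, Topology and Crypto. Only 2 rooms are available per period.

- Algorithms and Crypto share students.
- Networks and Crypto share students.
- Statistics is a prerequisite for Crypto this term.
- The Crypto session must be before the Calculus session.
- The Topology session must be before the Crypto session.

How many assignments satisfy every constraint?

Splitting on Calculus: it can be period 3 (6), period 4 (42). Listing each branch's schedules as (Networks, Algorithms, Statistics, Databases, Topology, Crypto) by period number:
Calculus=period 3: (3,4,1,2,1,2) (3,4,1,4,1,2) (4,3,1,2,1,2) (4,3,1,4,1,2) (4,4,1,2,1,2) (4,4,1,3,1,2) — 6.
Calculus=period 4: (1,1,2,3,2,3) (1,1,2,4,2,3) (1,2,1,3,2,3) (1,2,1,4,2,3) (1,2,2,3,1,3) (1,2,2,4,1,3) (1,4,1,2,2,3) (1,4,1,3,2,3) (1,4,2,1,2,3) (1,4,2,2,1,3) (1,4,2,3,1,3) (1,4,2,3,2,3) (2,1,1,3,2,3) (2,1,1,4,2,3) (2,1,2,3,1,3) (2,1,2,4,1,3) (2,2,1,3,1,3) (2,2,1,4,1,3) (2,4,1,1,2,3) (2,4,1,2,1,3) (2,4,1,3,1,3) (2,4,1,3,2,3) (2,4,2,1,1,3) (2,4,2,3,1,3) (3,3,1,2,1,2) (3,3,1,4,1,2) (3,4,1,2,1,2) (3,4,1,3,1,2) (4,1,1,2,2,3) (4,1,1,3,2,3) (4,1,2,1,2,3) (4,1,2,2,1,3) (4,1,2,3,1,3) (4,1,2,3,2,3) (4,2,1,1,2,3) (4,2,1,2,1,3) (4,2,1,3,1,3) (4,2,1,3,2,3) (4,2,2,1,1,3) (4,2,2,3,1,3) (4,3,1,2,1,2) (4,3,1,3,1,2) — 42.
Summing: 6 + 42 = 48.

48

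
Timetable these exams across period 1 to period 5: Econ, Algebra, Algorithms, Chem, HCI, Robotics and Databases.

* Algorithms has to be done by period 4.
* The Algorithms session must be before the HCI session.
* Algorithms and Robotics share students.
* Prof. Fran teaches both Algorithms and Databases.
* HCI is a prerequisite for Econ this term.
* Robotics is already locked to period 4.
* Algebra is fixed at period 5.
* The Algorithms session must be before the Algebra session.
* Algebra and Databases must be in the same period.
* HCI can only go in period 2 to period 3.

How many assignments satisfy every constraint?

Splitting on Econ: it can be period 3 (5), period 4 (15), period 5 (15). Listing each branch's schedules as (Algebra, Algorithms, Chem, HCI, Robotics, Databases) by period number:
Econ=period 3: (5,1,1,2,4,5) (5,1,2,2,4,5) (5,1,3,2,4,5) (5,1,4,2,4,5) (5,1,5,2,4,5) — 5.
Econ=period 4: (5,1,1,2,4,5) (5,1,1,3,4,5) (5,1,2,2,4,5) (5,1,2,3,4,5) (5,1,3,2,4,5) (5,1,3,3,4,5) (5,1,4,2,4,5) (5,1,4,3,4,5) (5,1,5,2,4,5) (5,1,5,3,4,5) (5,2,1,3,4,5) (5,2,2,3,4,5) (5,2,3,3,4,5) (5,2,4,3,4,5) (5,2,5,3,4,5) — 15.
Econ=period 5: (5,1,1,2,4,5) (5,1,1,3,4,5) (5,1,2,2,4,5) (5,1,2,3,4,5) (5,1,3,2,4,5) (5,1,3,3,4,5) (5,1,4,2,4,5) (5,1,4,3,4,5) (5,1,5,2,4,5) (5,1,5,3,4,5) (5,2,1,3,4,5) (5,2,2,3,4,5) (5,2,3,3,4,5) (5,2,4,3,4,5) (5,2,5,3,4,5) — 15.
Summing: 5 + 15 + 15 = 35.

35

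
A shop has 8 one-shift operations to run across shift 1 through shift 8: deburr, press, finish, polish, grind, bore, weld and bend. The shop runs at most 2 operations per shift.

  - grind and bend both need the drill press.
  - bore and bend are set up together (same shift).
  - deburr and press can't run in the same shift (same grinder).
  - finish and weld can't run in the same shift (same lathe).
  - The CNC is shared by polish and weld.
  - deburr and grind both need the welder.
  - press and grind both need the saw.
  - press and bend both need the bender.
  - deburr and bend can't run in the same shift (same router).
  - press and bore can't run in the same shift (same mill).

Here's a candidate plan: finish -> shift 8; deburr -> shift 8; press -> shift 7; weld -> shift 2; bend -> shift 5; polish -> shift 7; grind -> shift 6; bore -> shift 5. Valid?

deburr and bend can't run in the same shift (same router) — holds.
grind and bend both need the drill press — holds.
The shop runs at most 2 operations per shift — holds.
press and bore can't run in the same shift (same mill) — holds.
deburr and grind both need the welder — holds.
finish and weld can't run in the same shift (same lathe) — holds.
bore and bend are set up together (same shift) — holds.
press and grind both need the saw — holds.
deburr and press can't run in the same shift (same grinder) — holds.
press and bend both need the bender — holds.
The CNC is shared by polish and weld — holds.

Valid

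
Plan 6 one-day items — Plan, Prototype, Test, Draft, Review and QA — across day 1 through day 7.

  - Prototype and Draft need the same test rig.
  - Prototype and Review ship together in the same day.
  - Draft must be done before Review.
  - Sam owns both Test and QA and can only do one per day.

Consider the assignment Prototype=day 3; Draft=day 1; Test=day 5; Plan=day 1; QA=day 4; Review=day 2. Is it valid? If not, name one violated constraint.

No — it violates: Prototype and Review ship together in the same day

Draft must be done before Review — holds.
Prototype and Review ship together in the same day — violated.
Prototype and Draft need the same test rig — holds.
Sam owns both Test and QA and can only do one per day — holds.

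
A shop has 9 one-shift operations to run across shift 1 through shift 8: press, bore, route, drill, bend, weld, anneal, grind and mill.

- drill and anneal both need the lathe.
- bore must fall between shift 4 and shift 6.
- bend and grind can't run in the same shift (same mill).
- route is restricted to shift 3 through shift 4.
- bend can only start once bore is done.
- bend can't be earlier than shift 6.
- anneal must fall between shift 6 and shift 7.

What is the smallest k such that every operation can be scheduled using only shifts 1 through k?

The precedence chain requires at least 2 distinct shifts.
bend can't be placed before shift 6, so the schedule must run through at least shift 6.
6 works (last occupied shift: shift 6): for example anneal -> shift 6; press -> shift 1; bend -> shift 6; grind -> shift 1; bore -> shift 4; route -> shift 3; drill -> shift 1; weld -> shift 1; mill -> shift 1.

6 shifts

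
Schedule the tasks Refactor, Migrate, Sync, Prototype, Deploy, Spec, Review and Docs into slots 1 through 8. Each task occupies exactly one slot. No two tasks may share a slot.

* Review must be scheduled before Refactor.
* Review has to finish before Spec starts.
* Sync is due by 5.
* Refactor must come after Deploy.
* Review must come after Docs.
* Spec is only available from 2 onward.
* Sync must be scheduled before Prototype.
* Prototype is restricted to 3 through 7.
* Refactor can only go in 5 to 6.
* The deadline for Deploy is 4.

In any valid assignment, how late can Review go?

5

Precedence pushes Review to at least 2; downstream work caps Review at 5.
Review at 5 is achievable: Refactor=6, Deploy=1, Docs=4, Spec=7, Review=5, Migrate=8, Prototype=3, Sync=2.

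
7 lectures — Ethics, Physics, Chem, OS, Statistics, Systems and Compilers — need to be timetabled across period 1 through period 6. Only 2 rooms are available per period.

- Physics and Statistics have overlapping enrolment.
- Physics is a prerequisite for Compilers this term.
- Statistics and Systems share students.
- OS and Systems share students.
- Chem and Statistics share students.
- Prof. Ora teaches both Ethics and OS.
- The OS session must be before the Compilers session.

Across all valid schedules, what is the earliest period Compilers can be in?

period 2

Precedence pushes Compilers to at least period 2.
Compilers at period 2 is achievable: Physics in period 1; OS in period 1; Compilers in period 2; Chem in period 3; Statistics in period 4; Systems in period 3; Ethics in period 2.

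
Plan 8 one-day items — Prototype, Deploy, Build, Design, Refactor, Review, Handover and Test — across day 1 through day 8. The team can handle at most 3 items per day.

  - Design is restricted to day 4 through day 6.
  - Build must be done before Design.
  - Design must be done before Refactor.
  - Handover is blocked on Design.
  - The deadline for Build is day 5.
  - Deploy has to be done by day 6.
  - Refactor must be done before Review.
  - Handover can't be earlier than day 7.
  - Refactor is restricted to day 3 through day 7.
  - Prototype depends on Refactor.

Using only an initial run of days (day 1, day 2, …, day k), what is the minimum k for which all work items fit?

7

The precedence chain requires at least 4 distinct days.
With at most 3 per day and 8 work items, at least 3 days are needed.
Handover can't be placed before day 7, so the schedule must run through at least day 7.
7 works (last occupied day: day 7): for example Design -> day 4; Test -> day 1; Prototype -> day 6; Deploy -> day 1; Review -> day 6; Handover -> day 7; Refactor -> day 5; Build -> day 1.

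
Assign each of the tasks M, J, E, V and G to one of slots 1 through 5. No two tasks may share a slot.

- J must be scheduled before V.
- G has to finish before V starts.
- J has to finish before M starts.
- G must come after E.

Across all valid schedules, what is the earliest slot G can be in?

2

Precedence pushes G to at least 2; downstream work caps G at 4.
G at 2 is achievable: E=1, J=3, V=4, M=5, G=2.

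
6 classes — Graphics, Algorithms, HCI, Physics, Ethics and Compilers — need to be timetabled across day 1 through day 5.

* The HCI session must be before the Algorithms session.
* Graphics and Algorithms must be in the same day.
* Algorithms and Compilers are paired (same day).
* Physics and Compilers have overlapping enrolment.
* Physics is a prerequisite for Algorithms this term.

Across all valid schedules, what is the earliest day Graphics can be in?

day 2

Graphics must be in the same day as Algorithms, which can't be before day 2, so Graphics is at least day 2.
Graphics at day 2 is achievable: Ethics=day 1; HCI=day 1; Physics=day 1; Graphics=day 2; Compilers=day 2; Algorithms=day 2.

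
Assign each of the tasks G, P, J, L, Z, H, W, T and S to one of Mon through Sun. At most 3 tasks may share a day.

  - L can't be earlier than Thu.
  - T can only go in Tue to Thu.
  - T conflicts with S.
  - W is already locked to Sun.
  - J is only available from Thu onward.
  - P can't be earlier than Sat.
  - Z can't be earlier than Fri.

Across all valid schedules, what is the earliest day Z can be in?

Fri

Z is available from Fri.
Z at Fri is achievable: H in Mon; G in Mon; J in Thu; L in Thu; W in Sun; S in Mon; Z in Fri; T in Tue; P in Sat.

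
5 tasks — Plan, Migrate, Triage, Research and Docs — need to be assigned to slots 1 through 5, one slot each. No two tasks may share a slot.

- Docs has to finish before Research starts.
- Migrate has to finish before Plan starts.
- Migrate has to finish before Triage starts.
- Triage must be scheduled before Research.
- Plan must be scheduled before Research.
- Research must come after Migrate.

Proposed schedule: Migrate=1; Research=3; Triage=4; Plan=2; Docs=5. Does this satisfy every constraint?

Plan must be scheduled before Research — holds.
Migrate has to finish before Triage starts — holds.
Research must come after Migrate — holds.
No two tasks may share a slot — holds.
Docs has to finish before Research starts — violated.
Triage must be scheduled before Research — violated.
Migrate has to finish before Plan starts — holds.

No. Docs has to finish before Research starts is not satisfied.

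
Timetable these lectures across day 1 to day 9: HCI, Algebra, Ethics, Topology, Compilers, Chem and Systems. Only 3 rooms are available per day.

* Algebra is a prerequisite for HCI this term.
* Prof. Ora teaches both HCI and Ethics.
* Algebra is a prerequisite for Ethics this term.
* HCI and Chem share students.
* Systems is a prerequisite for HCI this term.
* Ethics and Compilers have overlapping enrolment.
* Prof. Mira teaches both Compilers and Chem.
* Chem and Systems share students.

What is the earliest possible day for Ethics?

Precedence pushes Ethics to at least day 2.
Ethics at day 2 is achievable: Chem -> day 2; HCI -> day 3; Algebra -> day 1; Topology -> day 1; Ethics -> day 2; Compilers -> day 3; Systems -> day 1.

day 2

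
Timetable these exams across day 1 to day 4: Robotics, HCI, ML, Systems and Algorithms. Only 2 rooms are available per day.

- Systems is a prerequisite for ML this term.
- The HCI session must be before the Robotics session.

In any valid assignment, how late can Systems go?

day 3

Downstream work caps Systems at day 3.
Systems at day 3 is achievable: HCI -> day 1, Algorithms -> day 1, ML -> day 4, Systems -> day 3, Robotics -> day 2.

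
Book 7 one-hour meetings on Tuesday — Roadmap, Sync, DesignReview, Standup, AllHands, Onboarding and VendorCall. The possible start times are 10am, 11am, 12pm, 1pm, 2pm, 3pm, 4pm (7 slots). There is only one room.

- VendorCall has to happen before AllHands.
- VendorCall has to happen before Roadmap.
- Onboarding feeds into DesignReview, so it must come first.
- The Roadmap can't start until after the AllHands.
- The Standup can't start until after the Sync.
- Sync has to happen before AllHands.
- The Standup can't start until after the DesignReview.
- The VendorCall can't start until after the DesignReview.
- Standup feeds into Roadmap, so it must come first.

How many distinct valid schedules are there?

11

Splitting on Sync: it can be 10am (3), 11am (3), 12pm (3), 1pm (2). Listing each branch's schedules as (Roadmap, DesignReview, Standup, AllHands, Onboarding, VendorCall):
Sync=10am: (4pm,12pm,1pm,3pm,11am,2pm) (4pm,12pm,2pm,3pm,11am,1pm) (4pm,12pm,3pm,2pm,11am,1pm) — 3.
Sync=11am: (4pm,12pm,1pm,3pm,10am,2pm) (4pm,12pm,2pm,3pm,10am,1pm) (4pm,12pm,3pm,2pm,10am,1pm) — 3.
Sync=12pm: (4pm,11am,1pm,3pm,10am,2pm) (4pm,11am,2pm,3pm,10am,1pm) (4pm,11am,3pm,2pm,10am,1pm) — 3.
Sync=1pm: (4pm,11am,2pm,3pm,10am,12pm) (4pm,11am,3pm,2pm,10am,12pm) — 2.
Summing: 3 + 3 + 3 + 2 = 11.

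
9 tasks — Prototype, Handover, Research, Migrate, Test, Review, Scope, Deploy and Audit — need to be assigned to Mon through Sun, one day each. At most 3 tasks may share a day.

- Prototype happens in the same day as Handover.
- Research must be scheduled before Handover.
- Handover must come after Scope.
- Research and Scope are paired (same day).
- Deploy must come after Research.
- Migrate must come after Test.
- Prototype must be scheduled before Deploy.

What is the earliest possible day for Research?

Downstream work caps Research at Fri.
Research at Mon is achievable: Migrate -> Tue; Research -> Mon; Prototype -> Tue; Deploy -> Wed; Test -> Mon; Review -> Wed; Scope -> Mon; Audit -> Wed; Handover -> Tue.

Mon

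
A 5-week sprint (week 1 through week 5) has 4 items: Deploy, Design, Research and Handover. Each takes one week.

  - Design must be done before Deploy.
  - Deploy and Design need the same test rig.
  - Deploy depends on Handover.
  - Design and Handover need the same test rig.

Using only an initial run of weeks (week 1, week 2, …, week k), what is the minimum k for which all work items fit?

3 weeks

The precedence chain requires at least 2 distinct weeks.
Could 2 weeks be enough, i.e. nothing placed later than week 2? No: Deploy must come after Handover (at week 1 or later) → {week 2}; Handover must come before Deploy (at week 2 or earlier) → {week 1}; Design must come before Deploy (at week 2 or earlier) → {week 1}; Handover can't share with Design (week 1) → nothing is left.
So 2 weeks is not enough.
3 works (last occupied week: week 3): for example Design in week 1, Deploy in week 3, Research in week 1, Handover in week 2.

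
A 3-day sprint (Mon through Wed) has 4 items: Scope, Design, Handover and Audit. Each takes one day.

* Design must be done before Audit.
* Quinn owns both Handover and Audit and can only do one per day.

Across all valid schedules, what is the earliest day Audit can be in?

Tue

Precedence pushes Audit to at least Tue.
Audit at Tue is achievable: Scope -> Mon; Design -> Mon; Audit -> Tue; Handover -> Mon.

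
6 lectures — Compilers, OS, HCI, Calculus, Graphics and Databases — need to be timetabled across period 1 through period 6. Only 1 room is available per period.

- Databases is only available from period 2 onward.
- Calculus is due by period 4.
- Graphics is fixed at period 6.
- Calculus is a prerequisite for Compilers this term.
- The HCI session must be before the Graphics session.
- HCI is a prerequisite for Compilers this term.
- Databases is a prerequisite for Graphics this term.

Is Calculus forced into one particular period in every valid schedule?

No

Calculus can be period 1 (e.g. Graphics=period 6; Compilers=period 4; OS=period 5; Databases=period 2; Calculus=period 1; HCI=period 3) or period 2 (e.g. Compilers in period 4, HCI in period 1, Databases in period 3, Graphics in period 6, OS in period 5, Calculus in period 2).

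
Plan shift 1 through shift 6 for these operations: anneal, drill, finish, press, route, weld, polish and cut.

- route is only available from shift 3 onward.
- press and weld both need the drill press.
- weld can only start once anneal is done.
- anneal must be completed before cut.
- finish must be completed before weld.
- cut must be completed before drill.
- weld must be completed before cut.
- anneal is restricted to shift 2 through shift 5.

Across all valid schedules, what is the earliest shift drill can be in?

shift 5

Precedence pushes drill to at least shift 5.
drill at shift 5 is achievable: weld -> shift 3, anneal -> shift 2, route -> shift 3, drill -> shift 5, finish -> shift 1, press -> shift 1, cut -> shift 4, polish -> shift 1.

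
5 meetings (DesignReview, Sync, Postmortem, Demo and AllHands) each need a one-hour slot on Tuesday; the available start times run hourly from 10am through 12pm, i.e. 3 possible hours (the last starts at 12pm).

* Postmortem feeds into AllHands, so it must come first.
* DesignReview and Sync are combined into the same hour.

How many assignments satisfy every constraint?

27

Splitting on DesignReview: it can be 10am (9), 11am (9), 12pm (9). Listing each branch's schedules as (Sync, Postmortem, Demo, AllHands):
DesignReview=10am: (10am,10am,10am,11am) (10am,10am,10am,12pm) (10am,10am,11am,11am) (10am,10am,11am,12pm) (10am,10am,12pm,11am) (10am,10am,12pm,12pm) (10am,11am,10am,12pm) (10am,11am,11am,12pm) (10am,11am,12pm,12pm) — 9.
DesignReview=11am: (11am,10am,10am,11am) (11am,10am,10am,12pm) (11am,10am,11am,11am) (11am,10am,11am,12pm) (11am,10am,12pm,11am) (11am,10am,12pm,12pm) (11am,11am,10am,12pm) (11am,11am,11am,12pm) (11am,11am,12pm,12pm) — 9.
DesignReview=12pm: (12pm,10am,10am,11am) (12pm,10am,10am,12pm) (12pm,10am,11am,11am) (12pm,10am,11am,12pm) (12pm,10am,12pm,11am) (12pm,10am,12pm,12pm) (12pm,11am,10am,12pm) (12pm,11am,11am,12pm) (12pm,11am,12pm,12pm) — 9.
Summing: 9 + 9 + 9 = 27.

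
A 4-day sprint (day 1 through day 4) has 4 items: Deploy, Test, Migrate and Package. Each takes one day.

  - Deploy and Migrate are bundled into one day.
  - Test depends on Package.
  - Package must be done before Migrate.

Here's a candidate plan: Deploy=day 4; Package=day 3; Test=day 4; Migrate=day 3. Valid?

Test depends on Package — holds.
Package must be done before Migrate — violated.
Deploy and Migrate are bundled into one day — violated.

Invalid. Deploy and Migrate are bundled into one day.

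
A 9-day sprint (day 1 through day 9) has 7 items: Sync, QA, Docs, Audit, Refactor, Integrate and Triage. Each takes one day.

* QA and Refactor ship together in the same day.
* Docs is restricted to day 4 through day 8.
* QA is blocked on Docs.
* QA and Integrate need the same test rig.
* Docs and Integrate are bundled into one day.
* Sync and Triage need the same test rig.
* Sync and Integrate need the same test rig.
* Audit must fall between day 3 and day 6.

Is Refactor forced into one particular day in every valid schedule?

No

Refactor can be day 5 (e.g. Triage -> day 2; Sync -> day 1; Audit -> day 3; Refactor -> day 5; Integrate -> day 4; QA -> day 5; Docs -> day 4) or day 6 (e.g. Integrate in day 4, Triage in day 2, Docs in day 4, Sync in day 1, QA in day 6, Audit in day 3, Refactor in day 6).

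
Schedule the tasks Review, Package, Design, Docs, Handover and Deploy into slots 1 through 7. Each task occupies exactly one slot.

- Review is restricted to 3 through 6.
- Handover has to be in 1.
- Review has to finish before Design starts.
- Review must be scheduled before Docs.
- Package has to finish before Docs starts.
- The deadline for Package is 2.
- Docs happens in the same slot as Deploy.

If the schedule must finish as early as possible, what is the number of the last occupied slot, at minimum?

slot 4

The precedence chain requires at least 2 distinct slots.
Propagating the time windows through the other constraints, Design can't land before 4, so the schedule must run through at least slot 4.
4 works (last occupied slot: 4): for example Handover=1, Design=4, Docs=4, Package=1, Deploy=4, Review=3.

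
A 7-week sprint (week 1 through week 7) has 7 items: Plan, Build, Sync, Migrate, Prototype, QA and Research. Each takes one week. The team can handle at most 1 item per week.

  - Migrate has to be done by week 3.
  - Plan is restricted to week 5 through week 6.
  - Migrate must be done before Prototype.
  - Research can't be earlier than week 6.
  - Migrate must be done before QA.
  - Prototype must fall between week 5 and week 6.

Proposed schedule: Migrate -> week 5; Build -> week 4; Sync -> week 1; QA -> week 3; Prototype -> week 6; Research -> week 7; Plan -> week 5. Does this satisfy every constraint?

The team can handle at most 1 item per week — violated.
Research can't be earlier than week 6 — holds.
Prototype must fall between week 5 and week 6 — holds.
Plan is restricted to week 5 through week 6 — holds.
Migrate has to be done by week 3 — violated.
Migrate must be done before QA — violated.
Migrate must be done before Prototype — holds.

No. The team can handle at most 1 item per week is not satisfied.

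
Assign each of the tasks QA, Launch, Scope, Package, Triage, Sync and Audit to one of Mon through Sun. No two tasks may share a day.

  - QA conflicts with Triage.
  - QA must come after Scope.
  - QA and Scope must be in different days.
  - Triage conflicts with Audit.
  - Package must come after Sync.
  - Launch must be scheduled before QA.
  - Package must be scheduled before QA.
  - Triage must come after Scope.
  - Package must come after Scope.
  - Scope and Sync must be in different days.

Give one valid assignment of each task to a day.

Scope -> Mon, Package -> Wed, Sync -> Tue, Audit -> Sun, QA -> Fri, Triage -> Sat, Launch -> Thu

Checking: Launch(Thu) before QA(Fri); Scope(Mon) before Triage(Sat); Scope(Mon) before QA(Fri); Scope(Mon) before Package(Wed); Sync(Tue) before Package(Wed); Package(Wed) before QA(Fri); Triage(Sat) != Audit(Sun); QA(Fri) != Triage(Sat); QA(Fri) != Scope(Mon); Scope(Mon) != Sync(Tue); max 1 per day (cap 1).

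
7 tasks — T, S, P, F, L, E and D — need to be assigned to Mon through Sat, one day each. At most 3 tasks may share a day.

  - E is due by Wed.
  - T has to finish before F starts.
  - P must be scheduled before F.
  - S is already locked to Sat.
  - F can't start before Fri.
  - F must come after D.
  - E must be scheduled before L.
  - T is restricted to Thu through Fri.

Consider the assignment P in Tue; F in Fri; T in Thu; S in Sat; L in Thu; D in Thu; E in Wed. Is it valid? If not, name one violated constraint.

T is restricted to Thu through Fri — holds.
At most 3 tasks may share a day — holds.
F can't start before Fri — holds.
E is due by Wed — holds.
E must be scheduled before L — holds.
S is already locked to Sat — holds.
F must come after D — holds.
P must be scheduled before F — holds.
T has to finish before F starts — holds.

Yes, all constraints hold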